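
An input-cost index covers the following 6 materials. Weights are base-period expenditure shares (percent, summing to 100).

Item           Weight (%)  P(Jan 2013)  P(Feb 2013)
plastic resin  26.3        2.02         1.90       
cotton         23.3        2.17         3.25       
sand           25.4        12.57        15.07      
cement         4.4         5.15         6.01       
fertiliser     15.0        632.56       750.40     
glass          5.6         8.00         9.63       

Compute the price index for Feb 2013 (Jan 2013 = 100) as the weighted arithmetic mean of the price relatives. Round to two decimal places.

plastic resin: 26.3 × (1.90/2.02) = 26.3 × 0.940594 = 24.7376
cotton: 23.3 × (3.25/2.17) = 23.3 × 1.497696 = 34.8963
sand: 25.4 × (15.07/12.57) = 25.4 × 1.198886 = 30.4517
cement: 4.4 × (6.01/5.15) = 4.4 × 1.166990 = 5.1348
fertiliser: 15.0 × (750.40/632.56) = 15.0 × 1.186291 = 17.7944
glass: 5.6 × (9.63/8.00) = 5.6 × 1.203750 = 6.7410
Index = Σ wᵢ·(p₁ᵢ/p₀ᵢ) = 24.7376 + 34.8963 + 30.4517 + 5.1348 + 17.7944 + 6.7410 = 119.7558

119.76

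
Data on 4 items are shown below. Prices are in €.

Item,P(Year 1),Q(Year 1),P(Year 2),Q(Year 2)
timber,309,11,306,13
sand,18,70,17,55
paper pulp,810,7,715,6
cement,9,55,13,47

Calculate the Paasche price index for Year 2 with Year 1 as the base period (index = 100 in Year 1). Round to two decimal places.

95.37

Paasche price index uses current-period quantities as weights.
ΣP(Year 2)·Q(Year 2) = 306×13 + 17×55 + 715×6 + 13×47 = 3978 + 935 + 4290 + 611 = 9814
ΣP(Year 1)·Q(Year 2) = 309×13 + 18×55 + 810×6 + 9×47 = 4017 + 990 + 4860 + 423 = 10290
Index = 9814 / 10290 × 100 = 95.3741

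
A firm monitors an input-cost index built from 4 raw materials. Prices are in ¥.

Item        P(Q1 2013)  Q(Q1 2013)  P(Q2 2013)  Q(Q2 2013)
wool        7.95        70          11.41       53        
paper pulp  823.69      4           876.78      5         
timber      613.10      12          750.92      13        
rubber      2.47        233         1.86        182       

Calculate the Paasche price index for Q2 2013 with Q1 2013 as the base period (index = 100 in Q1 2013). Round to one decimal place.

Paasche price index uses current-period quantities as weights.
ΣP(Q2 2013)·Q(Q2 2013) = 11.41×53 + 876.78×5 + 750.92×13 + 1.86×182 = 604.73 + 4383.9 + 9761.96 + 338.52 = 15089.11
ΣP(Q1 2013)·Q(Q2 2013) = 7.95×53 + 823.69×5 + 613.10×13 + 2.47×182 = 421.35 + 4118.45 + 7970.3 + 449.54 = 12959.64
Index = 15089.11 / 12959.64 × 100 = 116.4316

116.4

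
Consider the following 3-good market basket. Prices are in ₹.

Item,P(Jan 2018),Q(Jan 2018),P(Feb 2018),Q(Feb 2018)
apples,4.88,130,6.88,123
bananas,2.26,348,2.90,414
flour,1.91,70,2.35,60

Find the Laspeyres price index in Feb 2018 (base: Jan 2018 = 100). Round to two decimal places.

Laspeyres price index uses base-period quantities as weights.
ΣP(Feb 2018)·Q(Jan 2018) = 6.88×130 + 2.90×348 + 2.35×70 = 894.4 + 1009.2 + 164.5 = 2068.1
ΣP(Jan 2018)·Q(Jan 2018) = 4.88×130 + 2.26×348 + 1.91×70 = 634.4 + 786.48 + 133.7 = 1554.58
Index = 2068.1 / 1554.58 × 100 = 133.0327

133.03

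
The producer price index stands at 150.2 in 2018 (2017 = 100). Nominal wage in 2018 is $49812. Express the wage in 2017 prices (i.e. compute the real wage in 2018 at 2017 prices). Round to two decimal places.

33163.78

Real = Nominal ÷ (Index/100) = 49812 ÷ (150.2/100)
     = 49812 ÷ 1.502 = 33163.7816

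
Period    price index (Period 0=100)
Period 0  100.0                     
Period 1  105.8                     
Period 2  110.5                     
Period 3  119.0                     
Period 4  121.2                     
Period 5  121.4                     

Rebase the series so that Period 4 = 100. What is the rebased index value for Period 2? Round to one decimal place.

Rebased(Period 2) = 110.5 / 121.2 × 100 = 91.1716

91.2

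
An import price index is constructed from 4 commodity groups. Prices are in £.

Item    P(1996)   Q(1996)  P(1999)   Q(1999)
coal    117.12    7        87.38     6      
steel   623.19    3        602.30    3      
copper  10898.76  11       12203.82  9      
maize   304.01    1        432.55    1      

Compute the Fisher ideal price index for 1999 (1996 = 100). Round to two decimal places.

111.54

Laspeyres component (base-period weights):
ΣP(1999)Q(1996) = 87.38×7 + 602.30×3 + 12203.82×11 + 432.55×1 = 611.66 + 1806.9 + 134242.02 + 432.55 = 137093.13
ΣP(1996)Q(1996) = 117.12×7 + 623.19×3 + 10898.76×11 + 304.01×1 = 819.84 + 1869.57 + 119886.36 + 304.01 = 122879.78
L = 137093.13 / 122879.78 × 100 = 111.5669
Paasche component (current-period weights):
ΣP(1999)Q(1999) = 87.38×6 + 602.30×3 + 12203.82×9 + 432.55×1 = 524.28 + 1806.9 + 109834.38 + 432.55 = 112598.11
ΣP(1996)Q(1999) = 117.12×6 + 623.19×3 + 10898.76×9 + 304.01×1 = 702.72 + 1869.57 + 98088.84 + 304.01 = 100965.14
P = 112598.11 / 100965.14 × 100 = 111.5218
Fisher = √(L × P) = √(111.5669 × 111.5218) = 111.5443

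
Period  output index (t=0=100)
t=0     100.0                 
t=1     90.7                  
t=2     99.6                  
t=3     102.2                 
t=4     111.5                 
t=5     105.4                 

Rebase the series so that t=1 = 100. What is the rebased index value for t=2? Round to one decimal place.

Rebased(t=2) = 99.6 / 90.7 × 100 = 109.8126

109.8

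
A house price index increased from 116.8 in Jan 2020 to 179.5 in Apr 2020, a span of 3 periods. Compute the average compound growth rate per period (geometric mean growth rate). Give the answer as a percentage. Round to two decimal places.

Growth factor = (179.5/116.8)^(1/3) = (1.536815)^(1/3) = 1.154004
Growth rate = 1.154004 − 1 = 0.154004 = 15.4004%

15.40%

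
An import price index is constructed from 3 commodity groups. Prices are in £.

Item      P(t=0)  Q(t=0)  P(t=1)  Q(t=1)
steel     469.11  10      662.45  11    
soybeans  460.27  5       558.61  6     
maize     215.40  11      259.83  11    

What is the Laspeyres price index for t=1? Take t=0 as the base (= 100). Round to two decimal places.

Laspeyres price index uses base-period quantities as weights.
ΣP(t=1)·Q(t=0) = 662.45×10 + 558.61×5 + 259.83×11 = 6624.5 + 2793.05 + 2858.13 = 12275.68
ΣP(t=0)·Q(t=0) = 469.11×10 + 460.27×5 + 215.40×11 = 4691.1 + 2301.35 + 2369.4 = 9361.85
Index = 12275.68 / 9361.85 × 100 = 131.1245

131.12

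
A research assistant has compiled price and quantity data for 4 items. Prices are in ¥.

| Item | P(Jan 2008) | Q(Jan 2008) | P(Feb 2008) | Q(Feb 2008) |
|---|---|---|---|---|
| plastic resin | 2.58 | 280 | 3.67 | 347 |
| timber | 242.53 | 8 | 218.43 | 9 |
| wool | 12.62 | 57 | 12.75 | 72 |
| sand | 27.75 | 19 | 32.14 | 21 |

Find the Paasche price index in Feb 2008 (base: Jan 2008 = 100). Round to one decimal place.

105.8

Paasche price index uses current-period quantities as weights.
ΣP(Feb 2008)·Q(Feb 2008) = 3.67×347 + 218.43×9 + 12.75×72 + 32.14×21 = 1273.49 + 1965.87 + 918 + 674.94 = 4832.3
ΣP(Jan 2008)·Q(Feb 2008) = 2.58×347 + 242.53×9 + 12.62×72 + 27.75×21 = 895.26 + 2182.77 + 908.64 + 582.75 = 4569.42
Index = 4832.3 / 4569.42 × 100 = 105.7530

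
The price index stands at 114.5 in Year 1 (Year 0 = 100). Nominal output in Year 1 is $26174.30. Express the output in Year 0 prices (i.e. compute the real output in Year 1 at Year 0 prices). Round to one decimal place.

22859.7

Real = Nominal ÷ (Index/100) = 26174.30 ÷ (114.5/100)
     = 26174.30 ÷ 1.145 = 22859.6507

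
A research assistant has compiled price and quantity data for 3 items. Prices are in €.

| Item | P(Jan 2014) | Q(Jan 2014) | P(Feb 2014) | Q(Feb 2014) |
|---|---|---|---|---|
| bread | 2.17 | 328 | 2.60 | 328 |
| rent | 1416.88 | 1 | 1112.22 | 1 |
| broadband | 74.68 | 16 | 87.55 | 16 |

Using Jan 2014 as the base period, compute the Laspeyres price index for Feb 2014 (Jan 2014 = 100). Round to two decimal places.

Laspeyres price index uses base-period quantities as weights.
ΣP(Feb 2014)·Q(Jan 2014) = 2.60×328 + 1112.22×1 + 87.55×16 = 852.8 + 1112.22 + 1400.8 = 3365.82
ΣP(Jan 2014)·Q(Jan 2014) = 2.17×328 + 1416.88×1 + 74.68×16 = 711.76 + 1416.88 + 1194.88 = 3323.52
Index = 3365.82 / 3323.52 × 100 = 101.2727

101.27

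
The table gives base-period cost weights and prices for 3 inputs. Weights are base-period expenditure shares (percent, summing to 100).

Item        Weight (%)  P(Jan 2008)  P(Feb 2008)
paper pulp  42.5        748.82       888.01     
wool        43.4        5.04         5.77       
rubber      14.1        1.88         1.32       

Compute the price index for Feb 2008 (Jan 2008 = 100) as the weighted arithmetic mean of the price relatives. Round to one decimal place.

paper pulp: 42.5 × (888.01/748.82) = 42.5 × 1.185879 = 50.3999
wool: 43.4 × (5.77/5.04) = 43.4 × 1.144841 = 49.6861
rubber: 14.1 × (1.32/1.88) = 14.1 × 0.702128 = 9.9000
Index = Σ wᵢ·(p₁ᵢ/p₀ᵢ) = 50.3999 + 49.6861 + 9.9000 = 109.9860

110.0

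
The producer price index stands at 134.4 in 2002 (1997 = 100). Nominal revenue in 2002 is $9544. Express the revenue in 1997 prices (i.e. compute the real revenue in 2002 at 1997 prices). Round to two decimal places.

Real = Nominal ÷ (Index/100) = 9544 ÷ (134.4/100)
     = 9544 ÷ 1.344 = 7101.1905

7101.19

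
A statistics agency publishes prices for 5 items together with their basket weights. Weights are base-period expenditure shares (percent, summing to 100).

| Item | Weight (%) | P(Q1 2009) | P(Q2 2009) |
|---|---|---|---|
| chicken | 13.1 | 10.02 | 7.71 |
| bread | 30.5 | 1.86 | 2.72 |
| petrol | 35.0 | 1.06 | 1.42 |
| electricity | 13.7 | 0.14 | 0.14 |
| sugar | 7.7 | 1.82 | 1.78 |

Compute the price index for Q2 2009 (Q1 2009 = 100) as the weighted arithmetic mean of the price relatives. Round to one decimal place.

chicken: 13.1 × (7.71/10.02) = 13.1 × 0.769461 = 10.0799
bread: 30.5 × (2.72/1.86) = 30.5 × 1.462366 = 44.6022
petrol: 35.0 × (1.42/1.06) = 35.0 × 1.339623 = 46.8868
electricity: 13.7 × (0.14/0.14) = 13.7 × 1.000000 = 13.7000
sugar: 7.7 × (1.78/1.82) = 7.7 × 0.978022 = 7.5308
Index = Σ wᵢ·(p₁ᵢ/p₀ᵢ) = 10.0799 + 44.6022 + 46.8868 + 13.7000 + 7.5308 = 122.7997

122.8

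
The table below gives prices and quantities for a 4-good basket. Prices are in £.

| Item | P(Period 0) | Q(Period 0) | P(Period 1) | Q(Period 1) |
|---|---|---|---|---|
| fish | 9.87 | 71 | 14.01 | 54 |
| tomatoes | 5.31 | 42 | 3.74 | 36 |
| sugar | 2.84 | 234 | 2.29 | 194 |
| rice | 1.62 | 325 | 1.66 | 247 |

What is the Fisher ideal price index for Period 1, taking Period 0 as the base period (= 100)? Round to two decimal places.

Laspeyres component (base-period weights):
ΣP(Period 1)Q(Period 0) = 14.01×71 + 3.74×42 + 2.29×234 + 1.66×325 = 994.71 + 157.08 + 535.86 + 539.5 = 2227.15
ΣP(Period 0)Q(Period 0) = 9.87×71 + 5.31×42 + 2.84×234 + 1.62×325 = 700.77 + 223.02 + 664.56 + 526.5 = 2114.85
L = 2227.15 / 2114.85 × 100 = 105.3101
Paasche component (current-period weights):
ΣP(Period 1)Q(Period 1) = 14.01×54 + 3.74×36 + 2.29×194 + 1.66×247 = 756.54 + 134.64 + 444.26 + 410.02 = 1745.46
ΣP(Period 0)Q(Period 1) = 9.87×54 + 5.31×36 + 2.84×194 + 1.62×247 = 532.98 + 191.16 + 550.96 + 400.14 = 1675.24
P = 1745.46 / 1675.24 × 100 = 104.1916
Fisher = √(L × P) = √(105.3101 × 104.1916) = 104.7494

104.75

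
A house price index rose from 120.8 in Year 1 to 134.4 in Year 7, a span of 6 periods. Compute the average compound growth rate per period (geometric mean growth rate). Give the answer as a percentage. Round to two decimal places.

1.79%

Growth factor = (134.4/120.8)^(1/6) = (1.112583)^(1/6) = 1.017940
Growth rate = 1.017940 − 1 = 0.017940 = 1.7940%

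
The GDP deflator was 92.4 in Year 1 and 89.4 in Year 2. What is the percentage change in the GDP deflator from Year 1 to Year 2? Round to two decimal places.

-3.25%

Change = (89.4 − 92.4) / 92.4 × 100
       = -3.0 / 92.4 × 100 = -3.2468%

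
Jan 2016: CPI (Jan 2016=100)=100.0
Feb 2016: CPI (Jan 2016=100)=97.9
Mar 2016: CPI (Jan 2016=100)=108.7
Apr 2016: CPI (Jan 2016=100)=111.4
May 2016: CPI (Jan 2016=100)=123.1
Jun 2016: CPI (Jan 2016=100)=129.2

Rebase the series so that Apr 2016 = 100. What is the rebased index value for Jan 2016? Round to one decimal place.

89.8

Rebased(Jan 2016) = 100.0 / 111.4 × 100 = 89.7666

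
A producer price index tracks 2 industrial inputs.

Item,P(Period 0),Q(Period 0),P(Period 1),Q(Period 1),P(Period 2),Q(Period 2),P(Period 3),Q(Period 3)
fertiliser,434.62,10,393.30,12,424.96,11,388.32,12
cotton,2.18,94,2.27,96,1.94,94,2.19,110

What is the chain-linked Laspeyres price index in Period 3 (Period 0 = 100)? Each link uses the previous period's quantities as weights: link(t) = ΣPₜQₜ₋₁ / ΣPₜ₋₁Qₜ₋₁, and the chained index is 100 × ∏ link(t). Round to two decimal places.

89.91

Link Period 0→Period 1:
ΣP(Period 1)Q(Period 0) = 393.30×10 + 2.27×94 = 3933 + 213.38 = 4146.38
ΣP(Period 0)Q(Period 0) = 434.62×10 + 2.18×94 = 4346.2 + 204.92 = 4551.12
link = 4146.38/4551.12 = 0.911068
Link Period 1→Period 2:
ΣP(Period 2)Q(Period 1) = 424.96×12 + 1.94×96 = 5099.52 + 186.24 = 5285.76
ΣP(Period 1)Q(Period 1) = 393.30×12 + 2.27×96 = 4719.6 + 217.92 = 4937.52
link = 5285.76/4937.52 = 1.070529
Link Period 2→Period 3:
ΣP(Period 3)Q(Period 2) = 388.32×11 + 2.19×94 = 4271.52 + 205.86 = 4477.38
ΣP(Period 2)Q(Period 2) = 424.96×11 + 1.94×94 = 4674.56 + 182.36 = 4856.92
link = 4477.38/4856.92 = 0.921856
Chained index = 100 × 0.911068 × 1.070529 × 0.921856 = 89.9109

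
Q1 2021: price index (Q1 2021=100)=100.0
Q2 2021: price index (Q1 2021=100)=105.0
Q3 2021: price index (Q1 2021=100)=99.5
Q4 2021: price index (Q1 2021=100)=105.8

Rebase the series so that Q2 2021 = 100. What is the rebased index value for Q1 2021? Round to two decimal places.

Rebased(Q1 2021) = 100.0 / 105.0 × 100 = 95.2381

95.24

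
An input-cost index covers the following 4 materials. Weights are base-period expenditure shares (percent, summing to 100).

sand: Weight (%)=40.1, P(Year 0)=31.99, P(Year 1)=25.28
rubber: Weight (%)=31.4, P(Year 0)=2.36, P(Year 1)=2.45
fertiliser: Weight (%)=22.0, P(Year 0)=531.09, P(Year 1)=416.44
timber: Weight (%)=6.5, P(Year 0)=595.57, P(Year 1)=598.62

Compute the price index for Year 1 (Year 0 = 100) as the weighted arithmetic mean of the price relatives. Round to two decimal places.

sand: 40.1 × (25.28/31.99) = 40.1 × 0.790247 = 31.6889
rubber: 31.4 × (2.45/2.36) = 31.4 × 1.038136 = 32.5975
fertiliser: 22.0 × (416.44/531.09) = 22.0 × 0.784123 = 17.2507
timber: 6.5 × (598.62/595.57) = 6.5 × 1.005121 = 6.5333
Index = Σ wᵢ·(p₁ᵢ/p₀ᵢ) = 31.6889 + 32.5975 + 17.2507 + 6.5333 = 88.0704

88.07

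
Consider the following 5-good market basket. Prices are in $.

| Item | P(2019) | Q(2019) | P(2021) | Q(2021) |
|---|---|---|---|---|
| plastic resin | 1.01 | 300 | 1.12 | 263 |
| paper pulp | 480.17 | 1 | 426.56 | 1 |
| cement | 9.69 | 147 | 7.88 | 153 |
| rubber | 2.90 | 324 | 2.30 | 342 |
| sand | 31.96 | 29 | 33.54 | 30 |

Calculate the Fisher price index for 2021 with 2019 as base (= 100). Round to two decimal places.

Laspeyres component (base-period weights):
ΣP(2021)Q(2019) = 1.12×300 + 426.56×1 + 7.88×147 + 2.30×324 + 33.54×29 = 336 + 426.56 + 1158.36 + 745.2 + 972.66 = 3638.78
ΣP(2019)Q(2019) = 1.01×300 + 480.17×1 + 9.69×147 + 2.90×324 + 31.96×29 = 303 + 480.17 + 1424.43 + 939.6 + 926.84 = 4074.04
L = 3638.78 / 4074.04 × 100 = 89.3163
Paasche component (current-period weights):
ΣP(2021)Q(2021) = 1.12×263 + 426.56×1 + 7.88×153 + 2.30×342 + 33.54×30 = 294.56 + 426.56 + 1205.64 + 786.6 + 1006.2 = 3719.56
ΣP(2019)Q(2021) = 1.01×263 + 480.17×1 + 9.69×153 + 2.90×342 + 31.96×30 = 265.63 + 480.17 + 1482.57 + 991.8 + 958.8 = 4178.97
P = 3719.56 / 4178.97 × 100 = 89.0066
Fisher = √(L × P) = √(89.3163 × 89.0066) = 89.1613

89.16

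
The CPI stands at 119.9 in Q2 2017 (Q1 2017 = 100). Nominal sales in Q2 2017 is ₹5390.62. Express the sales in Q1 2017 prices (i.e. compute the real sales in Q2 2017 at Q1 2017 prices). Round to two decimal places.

4495.93

Real = Nominal ÷ (Index/100) = 5390.62 ÷ (119.9/100)
     = 5390.62 ÷ 1.199 = 4495.9299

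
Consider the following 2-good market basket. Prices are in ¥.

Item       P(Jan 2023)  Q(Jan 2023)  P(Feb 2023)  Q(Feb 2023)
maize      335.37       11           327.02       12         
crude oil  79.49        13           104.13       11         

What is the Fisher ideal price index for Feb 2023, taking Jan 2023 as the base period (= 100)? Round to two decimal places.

104.16

Laspeyres component (base-period weights):
ΣP(Feb 2023)Q(Jan 2023) = 327.02×11 + 104.13×13 = 3597.22 + 1353.69 = 4950.91
ΣP(Jan 2023)Q(Jan 2023) = 335.37×11 + 79.49×13 = 3689.07 + 1033.37 = 4722.44
L = 4950.91 / 4722.44 × 100 = 104.8380
Paasche component (current-period weights):
ΣP(Feb 2023)Q(Feb 2023) = 327.02×12 + 104.13×11 = 3924.24 + 1145.43 = 5069.67
ΣP(Jan 2023)Q(Feb 2023) = 335.37×12 + 79.49×11 = 4024.44 + 874.39 = 4898.83
P = 5069.67 / 4898.83 × 100 = 103.4874
Fisher = √(L × P) = √(104.8380 × 103.4874) = 104.1605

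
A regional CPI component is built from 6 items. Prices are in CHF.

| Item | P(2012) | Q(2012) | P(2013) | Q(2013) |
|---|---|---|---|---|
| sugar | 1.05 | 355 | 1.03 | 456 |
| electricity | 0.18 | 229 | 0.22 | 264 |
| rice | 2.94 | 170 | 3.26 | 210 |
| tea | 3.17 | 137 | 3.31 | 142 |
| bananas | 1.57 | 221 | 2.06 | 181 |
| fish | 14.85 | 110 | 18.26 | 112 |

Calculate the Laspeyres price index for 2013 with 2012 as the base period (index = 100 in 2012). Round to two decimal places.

Laspeyres price index uses base-period quantities as weights.
ΣP(2013)·Q(2012) = 1.03×355 + 0.22×229 + 3.26×170 + 3.31×137 + 2.06×221 + 18.26×110 = 365.65 + 50.38 + 554.2 + 453.47 + 455.26 + 2008.6 = 3887.56
ΣP(2012)·Q(2012) = 1.05×355 + 0.18×229 + 2.94×170 + 3.17×137 + 1.57×221 + 14.85×110 = 372.75 + 41.22 + 499.8 + 434.29 + 346.97 + 1633.5 = 3328.53
Index = 3887.56 / 3328.53 × 100 = 116.7951

116.80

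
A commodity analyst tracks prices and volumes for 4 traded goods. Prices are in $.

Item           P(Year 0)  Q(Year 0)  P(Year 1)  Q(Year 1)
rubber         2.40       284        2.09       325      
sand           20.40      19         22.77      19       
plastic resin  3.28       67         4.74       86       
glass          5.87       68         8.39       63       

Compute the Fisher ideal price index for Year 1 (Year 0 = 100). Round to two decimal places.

112.98

Laspeyres component (base-period weights):
ΣP(Year 1)Q(Year 0) = 2.09×284 + 22.77×19 + 4.74×67 + 8.39×68 = 593.56 + 432.63 + 317.58 + 570.52 = 1914.29
ΣP(Year 0)Q(Year 0) = 2.40×284 + 20.40×19 + 3.28×67 + 5.87×68 = 681.6 + 387.6 + 219.76 + 399.16 = 1688.12
L = 1914.29 / 1688.12 × 100 = 113.3977
Paasche component (current-period weights):
ΣP(Year 1)Q(Year 1) = 2.09×325 + 22.77×19 + 4.74×86 + 8.39×63 = 679.25 + 432.63 + 407.64 + 528.57 = 2048.09
ΣP(Year 0)Q(Year 1) = 2.40×325 + 20.40×19 + 3.28×86 + 5.87×63 = 780 + 387.6 + 282.08 + 369.81 = 1819.49
P = 2048.09 / 1819.49 × 100 = 112.5640
Fisher = √(L × P) = √(113.3977 × 112.5640) = 112.9801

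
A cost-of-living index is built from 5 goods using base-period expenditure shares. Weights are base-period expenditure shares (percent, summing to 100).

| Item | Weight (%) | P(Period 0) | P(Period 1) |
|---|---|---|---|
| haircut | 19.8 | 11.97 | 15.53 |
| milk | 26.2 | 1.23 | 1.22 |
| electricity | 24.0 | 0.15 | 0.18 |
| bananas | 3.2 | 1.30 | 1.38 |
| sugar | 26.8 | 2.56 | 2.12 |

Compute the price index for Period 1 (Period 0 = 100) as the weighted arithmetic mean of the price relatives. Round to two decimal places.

106.07

haircut: 19.8 × (15.53/11.97) = 19.8 × 1.297410 = 25.6887
milk: 26.2 × (1.22/1.23) = 26.2 × 0.991870 = 25.9870
electricity: 24.0 × (0.18/0.15) = 24.0 × 1.200000 = 28.8000
bananas: 3.2 × (1.38/1.30) = 3.2 × 1.061538 = 3.3969
sugar: 26.8 × (2.12/2.56) = 26.8 × 0.828125 = 22.1938
Index = Σ wᵢ·(p₁ᵢ/p₀ᵢ) = 25.6887 + 25.9870 + 28.8000 + 3.3969 + 22.1938 = 106.0664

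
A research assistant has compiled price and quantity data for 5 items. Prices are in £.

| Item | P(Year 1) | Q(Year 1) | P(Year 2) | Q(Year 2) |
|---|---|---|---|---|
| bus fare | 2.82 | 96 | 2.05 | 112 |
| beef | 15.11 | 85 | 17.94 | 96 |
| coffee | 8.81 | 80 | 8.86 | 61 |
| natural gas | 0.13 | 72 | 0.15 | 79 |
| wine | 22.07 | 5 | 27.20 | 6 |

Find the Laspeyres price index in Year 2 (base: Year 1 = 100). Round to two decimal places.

108.31

Laspeyres price index uses base-period quantities as weights.
ΣP(Year 2)·Q(Year 1) = 2.05×96 + 17.94×85 + 8.86×80 + 0.15×72 + 27.20×5 = 196.8 + 1524.9 + 708.8 + 10.8 + 136 = 2577.3
ΣP(Year 1)·Q(Year 1) = 2.82×96 + 15.11×85 + 8.81×80 + 0.13×72 + 22.07×5 = 270.72 + 1284.35 + 704.8 + 9.36 + 110.35 = 2379.58
Index = 2577.3 / 2379.58 × 100 = 108.3090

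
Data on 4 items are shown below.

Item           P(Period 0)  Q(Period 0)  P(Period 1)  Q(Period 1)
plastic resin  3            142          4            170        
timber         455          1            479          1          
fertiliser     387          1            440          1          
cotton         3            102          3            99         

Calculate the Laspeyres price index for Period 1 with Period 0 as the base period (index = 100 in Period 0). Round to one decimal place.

Laspeyres price index uses base-period quantities as weights.
ΣP(Period 1)·Q(Period 0) = 4×142 + 479×1 + 440×1 + 3×102 = 568 + 479 + 440 + 306 = 1793
ΣP(Period 0)·Q(Period 0) = 3×142 + 455×1 + 387×1 + 3×102 = 426 + 455 + 387 + 306 = 1574
Index = 1793 / 1574 × 100 = 113.9136

113.9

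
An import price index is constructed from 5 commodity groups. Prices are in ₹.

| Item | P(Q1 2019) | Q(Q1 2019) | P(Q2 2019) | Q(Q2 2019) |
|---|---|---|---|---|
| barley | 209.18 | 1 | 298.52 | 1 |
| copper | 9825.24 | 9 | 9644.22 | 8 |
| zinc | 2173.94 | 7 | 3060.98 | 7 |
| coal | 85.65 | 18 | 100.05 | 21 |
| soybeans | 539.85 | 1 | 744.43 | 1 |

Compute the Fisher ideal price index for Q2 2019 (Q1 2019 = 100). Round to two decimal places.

105.20

Laspeyres component (base-period weights):
ΣP(Q2 2019)Q(Q1 2019) = 298.52×1 + 9644.22×9 + 3060.98×7 + 100.05×18 + 744.43×1 = 298.52 + 86797.98 + 21426.86 + 1800.9 + 744.43 = 111068.69
ΣP(Q1 2019)Q(Q1 2019) = 209.18×1 + 9825.24×9 + 2173.94×7 + 85.65×18 + 539.85×1 = 209.18 + 88427.16 + 15217.58 + 1541.7 + 539.85 = 105935.47
L = 111068.69 / 105935.47 × 100 = 104.8456
Paasche component (current-period weights):
ΣP(Q2 2019)Q(Q2 2019) = 298.52×1 + 9644.22×8 + 3060.98×7 + 100.05×21 + 744.43×1 = 298.52 + 77153.76 + 21426.86 + 2101.05 + 744.43 = 101724.62
ΣP(Q1 2019)Q(Q2 2019) = 209.18×1 + 9825.24×8 + 2173.94×7 + 85.65×21 + 539.85×1 = 209.18 + 78601.92 + 15217.58 + 1798.65 + 539.85 = 96367.18
P = 101724.62 / 96367.18 × 100 = 105.5594
Fisher = √(L × P) = √(104.8456 × 105.5594) = 105.2019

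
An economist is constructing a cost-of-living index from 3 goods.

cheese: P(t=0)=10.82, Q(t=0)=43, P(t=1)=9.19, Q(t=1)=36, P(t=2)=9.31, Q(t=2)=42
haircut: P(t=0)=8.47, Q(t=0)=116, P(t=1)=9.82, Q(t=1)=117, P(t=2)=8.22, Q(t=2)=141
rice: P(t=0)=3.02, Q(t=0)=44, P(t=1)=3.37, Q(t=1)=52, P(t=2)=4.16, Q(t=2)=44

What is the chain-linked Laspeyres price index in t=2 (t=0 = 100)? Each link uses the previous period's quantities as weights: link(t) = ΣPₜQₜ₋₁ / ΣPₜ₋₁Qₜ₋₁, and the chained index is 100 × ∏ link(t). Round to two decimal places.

Link t=0→t=1:
ΣP(t=1)Q(t=0) = 9.19×43 + 9.82×116 + 3.37×44 = 395.17 + 1139.12 + 148.28 = 1682.57
ΣP(t=0)Q(t=0) = 10.82×43 + 8.47×116 + 3.02×44 = 465.26 + 982.52 + 132.88 = 1580.66
link = 1682.57/1580.66 = 1.064473
Link t=1→t=2:
ΣP(t=2)Q(t=1) = 9.31×36 + 8.22×117 + 4.16×52 = 335.16 + 961.74 + 216.32 = 1513.22
ΣP(t=1)Q(t=1) = 9.19×36 + 9.82×117 + 3.37×52 = 330.84 + 1148.94 + 175.24 = 1655.02
link = 1513.22/1655.02 = 0.914321
Chained index = 100 × 1.064473 × 0.914321 = 97.3270

97.33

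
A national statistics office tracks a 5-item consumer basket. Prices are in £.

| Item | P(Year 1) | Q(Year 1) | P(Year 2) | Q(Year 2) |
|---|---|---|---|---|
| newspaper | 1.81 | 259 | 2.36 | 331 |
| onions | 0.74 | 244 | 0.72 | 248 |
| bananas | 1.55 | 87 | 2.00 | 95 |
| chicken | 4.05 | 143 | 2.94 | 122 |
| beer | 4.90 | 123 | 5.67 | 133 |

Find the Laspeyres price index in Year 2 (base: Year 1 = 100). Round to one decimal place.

105.7

Laspeyres price index uses base-period quantities as weights.
ΣP(Year 2)·Q(Year 1) = 2.36×259 + 0.72×244 + 2.00×87 + 2.94×143 + 5.67×123 = 611.24 + 175.68 + 174 + 420.42 + 697.41 = 2078.75
ΣP(Year 1)·Q(Year 1) = 1.81×259 + 0.74×244 + 1.55×87 + 4.05×143 + 4.90×123 = 468.79 + 180.56 + 134.85 + 579.15 + 602.7 = 1966.05
Index = 2078.75 / 1966.05 × 100 = 105.7323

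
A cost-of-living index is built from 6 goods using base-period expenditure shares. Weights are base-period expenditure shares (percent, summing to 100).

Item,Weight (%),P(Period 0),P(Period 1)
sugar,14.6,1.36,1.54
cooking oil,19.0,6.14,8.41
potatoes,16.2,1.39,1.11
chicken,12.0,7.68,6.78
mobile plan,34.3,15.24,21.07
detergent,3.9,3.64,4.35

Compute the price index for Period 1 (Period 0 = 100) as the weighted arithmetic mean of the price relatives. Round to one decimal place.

118.2

sugar: 14.6 × (1.54/1.36) = 14.6 × 1.132353 = 16.5324
cooking oil: 19.0 × (8.41/6.14) = 19.0 × 1.369707 = 26.0244
potatoes: 16.2 × (1.11/1.39) = 16.2 × 0.798561 = 12.9367
chicken: 12.0 × (6.78/7.68) = 12.0 × 0.882813 = 10.5938
mobile plan: 34.3 × (21.07/15.24) = 34.3 × 1.382546 = 47.4213
detergent: 3.9 × (4.35/3.64) = 3.9 × 1.195055 = 4.6607
Index = Σ wᵢ·(p₁ᵢ/p₀ᵢ) = 16.5324 + 26.0244 + 12.9367 + 10.5938 + 47.4213 + 4.6607 = 118.1693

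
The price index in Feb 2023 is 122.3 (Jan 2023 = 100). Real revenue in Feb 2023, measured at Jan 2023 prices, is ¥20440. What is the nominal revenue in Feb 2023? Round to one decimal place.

24998.1

Nominal = Real × (Index/100) = 20440 × (122.3/100)
        = 20440 × 1.223 = 24998.1200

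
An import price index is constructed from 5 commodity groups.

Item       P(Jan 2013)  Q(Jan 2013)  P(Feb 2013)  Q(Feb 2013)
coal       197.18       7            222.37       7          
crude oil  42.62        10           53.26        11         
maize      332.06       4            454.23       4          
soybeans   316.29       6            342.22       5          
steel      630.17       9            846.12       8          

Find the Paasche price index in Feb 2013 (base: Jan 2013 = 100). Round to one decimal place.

126.9

Paasche price index uses current-period quantities as weights.
ΣP(Feb 2013)·Q(Feb 2013) = 222.37×7 + 53.26×11 + 454.23×4 + 342.22×5 + 846.12×8 = 1556.59 + 585.86 + 1816.92 + 1711.1 + 6768.96 = 12439.43
ΣP(Jan 2013)·Q(Feb 2013) = 197.18×7 + 42.62×11 + 332.06×4 + 316.29×5 + 630.17×8 = 1380.26 + 468.82 + 1328.24 + 1581.45 + 5041.36 = 9800.13
Index = 12439.43 / 9800.13 × 100 = 126.9313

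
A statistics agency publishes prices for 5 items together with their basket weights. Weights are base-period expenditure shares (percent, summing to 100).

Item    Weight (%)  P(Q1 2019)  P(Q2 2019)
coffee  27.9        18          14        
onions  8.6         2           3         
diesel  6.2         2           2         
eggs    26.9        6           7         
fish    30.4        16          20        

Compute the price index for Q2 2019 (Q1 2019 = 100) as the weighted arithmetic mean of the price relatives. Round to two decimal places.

110.18

coffee: 27.9 × (14/18) = 27.9 × 0.777778 = 21.7000
onions: 8.6 × (3/2) = 8.6 × 1.500000 = 12.9000
diesel: 6.2 × (2/2) = 6.2 × 1.000000 = 6.2000
eggs: 26.9 × (7/6) = 26.9 × 1.166667 = 31.3833
fish: 30.4 × (20/16) = 30.4 × 1.250000 = 38.0000
Index = Σ wᵢ·(p₁ᵢ/p₀ᵢ) = 21.7000 + 12.9000 + 6.2000 + 31.3833 + 38.0000 = 110.1833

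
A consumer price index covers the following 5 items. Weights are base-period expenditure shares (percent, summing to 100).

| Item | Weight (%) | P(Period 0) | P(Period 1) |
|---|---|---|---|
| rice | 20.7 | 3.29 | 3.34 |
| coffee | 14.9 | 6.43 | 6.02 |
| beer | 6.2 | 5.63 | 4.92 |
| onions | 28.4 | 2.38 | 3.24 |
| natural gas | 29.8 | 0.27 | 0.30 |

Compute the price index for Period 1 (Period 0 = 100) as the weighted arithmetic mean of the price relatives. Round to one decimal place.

112.2

rice: 20.7 × (3.34/3.29) = 20.7 × 1.015198 = 21.0146
coffee: 14.9 × (6.02/6.43) = 14.9 × 0.936236 = 13.9499
beer: 6.2 × (4.92/5.63) = 6.2 × 0.873890 = 5.4181
onions: 28.4 × (3.24/2.38) = 28.4 × 1.361345 = 38.6622
natural gas: 29.8 × (0.30/0.27) = 29.8 × 1.111111 = 33.1111
Index = Σ wᵢ·(p₁ᵢ/p₀ᵢ) = 21.0146 + 13.9499 + 5.4181 + 38.6622 + 33.1111 = 112.1559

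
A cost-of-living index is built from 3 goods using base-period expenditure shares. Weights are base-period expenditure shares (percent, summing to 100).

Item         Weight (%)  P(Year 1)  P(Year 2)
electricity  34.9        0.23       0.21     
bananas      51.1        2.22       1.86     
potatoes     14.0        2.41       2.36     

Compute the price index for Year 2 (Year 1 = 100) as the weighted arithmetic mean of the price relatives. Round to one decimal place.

electricity: 34.9 × (0.21/0.23) = 34.9 × 0.913043 = 31.8652
bananas: 51.1 × (1.86/2.22) = 51.1 × 0.837838 = 42.8135
potatoes: 14.0 × (2.36/2.41) = 14.0 × 0.979253 = 13.7095
Index = Σ wᵢ·(p₁ᵢ/p₀ᵢ) = 31.8652 + 42.8135 + 13.7095 = 88.3883

88.4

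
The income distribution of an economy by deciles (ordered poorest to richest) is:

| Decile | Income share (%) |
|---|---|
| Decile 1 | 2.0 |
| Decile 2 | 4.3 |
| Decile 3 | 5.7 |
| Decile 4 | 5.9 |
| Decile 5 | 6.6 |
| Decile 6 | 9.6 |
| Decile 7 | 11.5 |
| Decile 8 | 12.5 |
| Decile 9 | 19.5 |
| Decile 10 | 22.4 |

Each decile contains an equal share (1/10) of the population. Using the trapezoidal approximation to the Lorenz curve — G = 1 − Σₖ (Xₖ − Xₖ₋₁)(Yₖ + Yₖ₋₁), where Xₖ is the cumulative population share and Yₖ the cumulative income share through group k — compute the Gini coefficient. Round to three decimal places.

0.344

Cumulative income shares Yₖ: 0.0200, 0.0630, 0.1200, 0.1790, 0.2450, 0.3410, 0.4560, 0.5810, 0.7760, 1.0000
Σ (Xₖ−Xₖ₋₁)(Yₖ+Yₖ₋₁) = (1/10)(0.0200+0.0000) + (1/10)(0.0630+0.0200) + (1/10)(0.1200+0.0630) + (1/10)(0.1790+0.1200) + (1/10)(0.2450+0.1790) + (1/10)(0.3410+0.2450) + (1/10)(0.4560+0.3410) + (1/10)(0.5810+0.4560) + (1/10)(0.7760+0.5810) + (1/10)(1.0000+0.7760)
  = 0.0020 + 0.0083 + 0.0183 + 0.0299 + 0.0424 + 0.0586 + 0.0797 + 0.1037 + 0.1357 + 0.1776 = 0.6562
G = 1 − 0.6562 = 0.3438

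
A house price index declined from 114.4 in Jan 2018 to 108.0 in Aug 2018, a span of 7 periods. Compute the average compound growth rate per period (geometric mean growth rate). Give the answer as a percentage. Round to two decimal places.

-0.82%

Growth factor = (108.0/114.4)^(1/7) = (0.944056)^(1/7) = 0.991809
Growth rate = 0.991809 − 1 = -0.008191 = -0.8191%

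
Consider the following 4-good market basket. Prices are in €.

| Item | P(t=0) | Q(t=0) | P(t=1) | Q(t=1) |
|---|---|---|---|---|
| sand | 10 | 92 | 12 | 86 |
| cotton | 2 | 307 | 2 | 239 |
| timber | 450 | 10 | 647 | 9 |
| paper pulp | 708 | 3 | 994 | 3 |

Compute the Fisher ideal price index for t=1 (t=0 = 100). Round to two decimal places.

Laspeyres component (base-period weights):
ΣP(t=1)Q(t=0) = 12×92 + 2×307 + 647×10 + 994×3 = 1104 + 614 + 6470 + 2982 = 11170
ΣP(t=0)Q(t=0) = 10×92 + 2×307 + 450×10 + 708×3 = 920 + 614 + 4500 + 2124 = 8158
L = 11170 / 8158 × 100 = 136.9208
Paasche component (current-period weights):
ΣP(t=1)Q(t=1) = 12×86 + 2×239 + 647×9 + 994×3 = 1032 + 478 + 5823 + 2982 = 10315
ΣP(t=0)Q(t=1) = 10×86 + 2×239 + 450×9 + 708×3 = 860 + 478 + 4050 + 2124 = 7512
P = 10315 / 7512 × 100 = 137.3136
Fisher = √(L × P) = √(136.9208 × 137.3136) = 137.1171

137.12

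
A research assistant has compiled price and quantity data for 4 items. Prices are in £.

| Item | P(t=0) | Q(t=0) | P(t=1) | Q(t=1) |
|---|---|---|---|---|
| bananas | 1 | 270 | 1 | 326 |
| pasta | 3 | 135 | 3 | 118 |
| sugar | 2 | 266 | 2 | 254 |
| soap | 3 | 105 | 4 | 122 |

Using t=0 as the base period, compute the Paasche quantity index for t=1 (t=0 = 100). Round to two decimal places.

Paasche quantity index uses current-period prices as weights.
ΣP(t=1)·Q(t=1) = 1×326 + 3×118 + 2×254 + 4×122 = 326 + 354 + 508 + 488 = 1676
ΣP(t=1)·Q(t=0) = 1×270 + 3×135 + 2×266 + 4×105 = 270 + 405 + 532 + 420 = 1627
Index = 1676 / 1627 × 100 = 103.0117

103.01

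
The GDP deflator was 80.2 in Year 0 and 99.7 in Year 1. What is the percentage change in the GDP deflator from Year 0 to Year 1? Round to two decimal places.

Change = (99.7 − 80.2) / 80.2 × 100
       = 19.5 / 80.2 × 100 = 24.3142%

24.31%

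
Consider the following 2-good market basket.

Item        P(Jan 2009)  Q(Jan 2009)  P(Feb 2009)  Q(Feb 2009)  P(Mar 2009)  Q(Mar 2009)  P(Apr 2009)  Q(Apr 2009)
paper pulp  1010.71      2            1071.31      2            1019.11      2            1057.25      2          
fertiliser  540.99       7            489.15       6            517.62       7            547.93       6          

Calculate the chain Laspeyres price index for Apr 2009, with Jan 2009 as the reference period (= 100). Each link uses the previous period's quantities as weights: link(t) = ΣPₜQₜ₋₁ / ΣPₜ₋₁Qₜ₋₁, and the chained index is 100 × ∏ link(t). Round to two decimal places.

Link Jan 2009→Feb 2009:
ΣP(Feb 2009)Q(Jan 2009) = 1071.31×2 + 489.15×7 = 2142.62 + 3424.05 = 5566.67
ΣP(Jan 2009)Q(Jan 2009) = 1010.71×2 + 540.99×7 = 2021.42 + 3786.93 = 5808.35
link = 5566.67/5808.35 = 0.958391
Link Feb 2009→Mar 2009:
ΣP(Mar 2009)Q(Feb 2009) = 1019.11×2 + 517.62×6 = 2038.22 + 3105.72 = 5143.94
ΣP(Feb 2009)Q(Feb 2009) = 1071.31×2 + 489.15×6 = 2142.62 + 2934.9 = 5077.52
link = 5143.94/5077.52 = 1.013081
Link Mar 2009→Apr 2009:
ΣP(Apr 2009)Q(Mar 2009) = 1057.25×2 + 547.93×7 = 2114.5 + 3835.51 = 5950.01
ΣP(Mar 2009)Q(Mar 2009) = 1019.11×2 + 517.62×7 = 2038.22 + 3623.34 = 5661.56
link = 5950.01/5661.56 = 1.050949
Chained index = 100 × 0.958391 × 1.013081 × 1.050949 = 102.0395

102.04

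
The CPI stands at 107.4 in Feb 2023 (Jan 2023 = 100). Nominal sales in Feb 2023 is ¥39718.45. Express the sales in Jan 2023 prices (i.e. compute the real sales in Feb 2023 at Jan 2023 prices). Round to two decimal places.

Real = Nominal ÷ (Index/100) = 39718.45 ÷ (107.4/100)
     = 39718.45 ÷ 1.074 = 36981.7970

36981.80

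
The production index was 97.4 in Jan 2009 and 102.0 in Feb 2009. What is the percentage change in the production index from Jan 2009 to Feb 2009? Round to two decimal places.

Change = (102.0 − 97.4) / 97.4 × 100
       = 4.6 / 97.4 × 100 = 4.7228%

4.72%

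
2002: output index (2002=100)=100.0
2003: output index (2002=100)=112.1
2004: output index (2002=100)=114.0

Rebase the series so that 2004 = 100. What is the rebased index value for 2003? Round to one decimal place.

Rebased(2003) = 112.1 / 114.0 × 100 = 98.3333

98.3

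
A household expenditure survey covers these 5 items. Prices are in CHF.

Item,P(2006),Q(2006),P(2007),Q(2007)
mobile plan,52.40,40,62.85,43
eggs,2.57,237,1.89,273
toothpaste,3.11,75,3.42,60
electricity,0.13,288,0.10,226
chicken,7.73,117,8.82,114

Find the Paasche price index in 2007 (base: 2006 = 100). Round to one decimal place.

Paasche price index uses current-period quantities as weights.
ΣP(2007)·Q(2007) = 62.85×43 + 1.89×273 + 3.42×60 + 0.10×226 + 8.82×114 = 2702.55 + 515.97 + 205.2 + 22.6 + 1005.48 = 4451.8
ΣP(2006)·Q(2007) = 52.40×43 + 2.57×273 + 3.11×60 + 0.13×226 + 7.73×114 = 2253.2 + 701.61 + 186.6 + 29.38 + 881.22 = 4052.01
Index = 4451.8 / 4052.01 × 100 = 109.8665

109.9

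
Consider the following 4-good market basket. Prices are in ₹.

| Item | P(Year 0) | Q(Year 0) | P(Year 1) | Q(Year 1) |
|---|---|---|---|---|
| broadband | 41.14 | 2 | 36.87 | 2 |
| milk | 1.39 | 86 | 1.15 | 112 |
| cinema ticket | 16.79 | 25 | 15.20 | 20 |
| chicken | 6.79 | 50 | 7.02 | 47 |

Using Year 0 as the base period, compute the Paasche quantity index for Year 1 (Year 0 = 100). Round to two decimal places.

Paasche quantity index uses current-period prices as weights.
ΣP(Year 1)·Q(Year 1) = 36.87×2 + 1.15×112 + 15.20×20 + 7.02×47 = 73.74 + 128.8 + 304 + 329.94 = 836.48
ΣP(Year 1)·Q(Year 0) = 36.87×2 + 1.15×86 + 15.20×25 + 7.02×50 = 73.74 + 98.9 + 380 + 351 = 903.64
Index = 836.48 / 903.64 × 100 = 92.5678

92.57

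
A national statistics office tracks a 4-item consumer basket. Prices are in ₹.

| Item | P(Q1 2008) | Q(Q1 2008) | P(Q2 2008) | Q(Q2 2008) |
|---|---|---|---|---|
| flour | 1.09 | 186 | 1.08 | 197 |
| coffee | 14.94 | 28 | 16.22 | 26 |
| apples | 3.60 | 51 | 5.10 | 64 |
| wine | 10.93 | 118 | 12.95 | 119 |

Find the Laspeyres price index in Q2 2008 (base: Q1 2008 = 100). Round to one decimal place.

Laspeyres price index uses base-period quantities as weights.
ΣP(Q2 2008)·Q(Q1 2008) = 1.08×186 + 16.22×28 + 5.10×51 + 12.95×118 = 200.88 + 454.16 + 260.1 + 1528.1 = 2443.24
ΣP(Q1 2008)·Q(Q1 2008) = 1.09×186 + 14.94×28 + 3.60×51 + 10.93×118 = 202.74 + 418.32 + 183.6 + 1289.74 = 2094.4
Index = 2443.24 / 2094.4 × 100 = 116.6558

116.7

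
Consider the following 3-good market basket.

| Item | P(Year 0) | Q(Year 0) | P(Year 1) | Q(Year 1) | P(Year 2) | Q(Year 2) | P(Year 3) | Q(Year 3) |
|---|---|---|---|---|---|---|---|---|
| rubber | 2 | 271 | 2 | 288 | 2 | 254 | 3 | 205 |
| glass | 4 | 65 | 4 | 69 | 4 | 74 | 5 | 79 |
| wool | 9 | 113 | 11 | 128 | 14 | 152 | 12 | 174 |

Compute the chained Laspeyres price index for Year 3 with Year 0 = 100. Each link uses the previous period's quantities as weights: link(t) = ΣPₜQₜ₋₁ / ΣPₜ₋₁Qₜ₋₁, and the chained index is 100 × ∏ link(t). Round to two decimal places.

Link Year 0→Year 1:
ΣP(Year 1)Q(Year 0) = 2×271 + 4×65 + 11×113 = 542 + 260 + 1243 = 2045
ΣP(Year 0)Q(Year 0) = 2×271 + 4×65 + 9×113 = 542 + 260 + 1017 = 1819
link = 2045/1819 = 1.124244
Link Year 1→Year 2:
ΣP(Year 2)Q(Year 1) = 2×288 + 4×69 + 14×128 = 576 + 276 + 1792 = 2644
ΣP(Year 1)Q(Year 1) = 2×288 + 4×69 + 11×128 = 576 + 276 + 1408 = 2260
link = 2644/2260 = 1.169912
Link Year 2→Year 3:
ΣP(Year 3)Q(Year 2) = 3×254 + 5×74 + 12×152 = 762 + 370 + 1824 = 2956
ΣP(Year 2)Q(Year 2) = 2×254 + 4×74 + 14×152 = 508 + 296 + 2128 = 2932
link = 2956/2932 = 1.008186
Chained index = 100 × 1.124244 × 1.169912 × 1.008186 = 132.6032

132.60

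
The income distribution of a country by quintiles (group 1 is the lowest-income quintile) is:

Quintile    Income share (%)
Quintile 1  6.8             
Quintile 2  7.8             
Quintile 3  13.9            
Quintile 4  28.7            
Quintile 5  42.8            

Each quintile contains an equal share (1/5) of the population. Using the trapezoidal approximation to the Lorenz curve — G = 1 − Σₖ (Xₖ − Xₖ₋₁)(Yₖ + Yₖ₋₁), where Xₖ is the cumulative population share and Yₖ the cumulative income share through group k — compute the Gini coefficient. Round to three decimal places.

0.372

Cumulative income shares Yₖ: 0.0680, 0.1460, 0.2850, 0.5720, 1.0000
Σ (Xₖ−Xₖ₋₁)(Yₖ+Yₖ₋₁) = (1/5)(0.0680+0.0000) + (1/5)(0.1460+0.0680) + (1/5)(0.2850+0.1460) + (1/5)(0.5720+0.2850) + (1/5)(1.0000+0.5720)
  = 0.0136 + 0.0428 + 0.0862 + 0.1714 + 0.3144 = 0.6284
G = 1 − 0.6284 = 0.3716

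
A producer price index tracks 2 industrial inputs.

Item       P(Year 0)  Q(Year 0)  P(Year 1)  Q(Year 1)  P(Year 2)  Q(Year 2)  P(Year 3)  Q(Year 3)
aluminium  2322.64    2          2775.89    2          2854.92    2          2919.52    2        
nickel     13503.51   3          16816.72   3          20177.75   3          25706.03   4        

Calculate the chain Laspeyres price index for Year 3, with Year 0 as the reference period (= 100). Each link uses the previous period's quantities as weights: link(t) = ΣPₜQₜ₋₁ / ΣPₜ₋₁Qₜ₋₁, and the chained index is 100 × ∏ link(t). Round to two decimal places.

Link Year 0→Year 1:
ΣP(Year 1)Q(Year 0) = 2775.89×2 + 16816.72×3 = 5551.78 + 50450.16 = 56001.94
ΣP(Year 0)Q(Year 0) = 2322.64×2 + 13503.51×3 = 4645.28 + 40510.53 = 45155.81
link = 56001.94/45155.81 = 1.240193
Link Year 1→Year 2:
ΣP(Year 2)Q(Year 1) = 2854.92×2 + 20177.75×3 = 5709.84 + 60533.25 = 66243.09
ΣP(Year 1)Q(Year 1) = 2775.89×2 + 16816.72×3 = 5551.78 + 50450.16 = 56001.94
link = 66243.09/56001.94 = 1.182871
Link Year 2→Year 3:
ΣP(Year 3)Q(Year 2) = 2919.52×2 + 25706.03×3 = 5839.04 + 77118.09 = 82957.13
ΣP(Year 2)Q(Year 2) = 2854.92×2 + 20177.75×3 = 5709.84 + 60533.25 = 66243.09
link = 82957.13/66243.09 = 1.252314
Chained index = 100 × 1.240193 × 1.182871 × 1.252314 = 183.7131

183.71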